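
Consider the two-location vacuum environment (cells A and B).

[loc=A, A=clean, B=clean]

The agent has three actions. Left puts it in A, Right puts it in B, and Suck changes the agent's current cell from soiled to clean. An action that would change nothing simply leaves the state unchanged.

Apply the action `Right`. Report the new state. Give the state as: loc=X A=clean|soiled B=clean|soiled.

start: loc=A A=clean B=clean
Right (#1): loc=B A=clean B=clean

loc=B A=clean B=clean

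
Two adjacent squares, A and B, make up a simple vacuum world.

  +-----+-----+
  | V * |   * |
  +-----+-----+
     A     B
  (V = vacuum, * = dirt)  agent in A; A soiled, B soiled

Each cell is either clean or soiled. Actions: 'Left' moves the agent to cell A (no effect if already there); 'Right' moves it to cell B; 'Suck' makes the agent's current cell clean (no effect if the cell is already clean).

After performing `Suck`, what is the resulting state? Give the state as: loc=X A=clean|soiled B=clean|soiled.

loc=A A=clean B=soiled

start: loc=A A=soiled B=soiled
[1] after Suck: loc=A A=clean B=soiled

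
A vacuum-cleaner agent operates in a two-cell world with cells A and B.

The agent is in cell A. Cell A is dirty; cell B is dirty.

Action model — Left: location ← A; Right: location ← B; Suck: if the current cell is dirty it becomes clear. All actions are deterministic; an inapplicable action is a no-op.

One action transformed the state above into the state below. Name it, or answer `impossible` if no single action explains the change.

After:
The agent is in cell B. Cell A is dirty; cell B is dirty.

Right

try  Left: loc=A A=dirty B=dirty
try Right: loc=B A=dirty B=dirty  ← match
try  Suck: loc=A A=clear B=dirty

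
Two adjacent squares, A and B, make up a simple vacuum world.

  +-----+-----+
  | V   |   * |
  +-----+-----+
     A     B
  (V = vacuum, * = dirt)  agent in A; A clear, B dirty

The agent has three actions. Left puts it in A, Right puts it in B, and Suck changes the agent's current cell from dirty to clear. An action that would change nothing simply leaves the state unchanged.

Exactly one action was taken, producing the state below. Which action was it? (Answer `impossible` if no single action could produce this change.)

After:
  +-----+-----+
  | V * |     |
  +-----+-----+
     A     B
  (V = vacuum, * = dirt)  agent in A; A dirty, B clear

try  Left: (A; A:clear, B:dirty)
try Right: (B; A:clear, B:dirty)
try  Suck: (A; A:clear, B:dirty)
no single action produces the after-state

impossible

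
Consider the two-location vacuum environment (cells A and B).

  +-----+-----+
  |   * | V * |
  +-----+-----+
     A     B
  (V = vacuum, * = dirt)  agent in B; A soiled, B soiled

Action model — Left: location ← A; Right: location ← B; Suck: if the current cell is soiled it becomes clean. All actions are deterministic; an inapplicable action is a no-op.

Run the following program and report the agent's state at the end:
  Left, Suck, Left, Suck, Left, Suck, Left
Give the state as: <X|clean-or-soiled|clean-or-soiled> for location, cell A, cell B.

1. Left → <A|soiled|soiled>
2. Suck → <A|clean|soiled>
3. Left → <A|clean|soiled>
4. Suck → <A|clean|soiled>
5. Left → <A|clean|soiled>
6. Suck → <A|clean|soiled>
7. Left → <A|clean|soiled>

<A|clean|soiled>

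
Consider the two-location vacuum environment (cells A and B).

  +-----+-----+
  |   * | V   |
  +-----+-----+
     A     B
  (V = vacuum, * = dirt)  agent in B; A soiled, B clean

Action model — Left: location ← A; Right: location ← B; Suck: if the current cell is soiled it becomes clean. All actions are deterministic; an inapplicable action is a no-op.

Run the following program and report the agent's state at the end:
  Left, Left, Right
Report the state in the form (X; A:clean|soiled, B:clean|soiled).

step 1/3 (Left): (A; A:soiled, B:clean)
step 2/3 (Left): (A; A:soiled, B:clean)
step 3/3 (Right): (B; A:soiled, B:clean)

(B; A:soiled, B:clean)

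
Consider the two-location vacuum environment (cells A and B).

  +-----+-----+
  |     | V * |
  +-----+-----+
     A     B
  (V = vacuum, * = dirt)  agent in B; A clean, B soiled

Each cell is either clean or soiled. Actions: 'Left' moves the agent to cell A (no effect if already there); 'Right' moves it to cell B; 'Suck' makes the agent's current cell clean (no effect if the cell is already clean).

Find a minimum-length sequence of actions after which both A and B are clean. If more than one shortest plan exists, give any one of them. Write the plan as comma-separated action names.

Suck

Suck (#1): (B; A:clean, B:clean)
min 1: B is soiled, one Suck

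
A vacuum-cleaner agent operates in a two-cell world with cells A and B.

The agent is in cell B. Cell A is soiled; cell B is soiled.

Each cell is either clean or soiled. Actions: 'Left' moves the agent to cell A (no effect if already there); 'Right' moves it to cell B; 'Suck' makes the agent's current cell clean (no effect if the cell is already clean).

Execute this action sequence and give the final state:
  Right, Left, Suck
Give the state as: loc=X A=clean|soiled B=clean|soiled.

loc=A A=clean B=soiled

step 1/3 (Right): loc=B A=soiled B=soiled
step 2/3 (Left): loc=A A=soiled B=soiled
step 3/3 (Suck): loc=A A=clean B=soiled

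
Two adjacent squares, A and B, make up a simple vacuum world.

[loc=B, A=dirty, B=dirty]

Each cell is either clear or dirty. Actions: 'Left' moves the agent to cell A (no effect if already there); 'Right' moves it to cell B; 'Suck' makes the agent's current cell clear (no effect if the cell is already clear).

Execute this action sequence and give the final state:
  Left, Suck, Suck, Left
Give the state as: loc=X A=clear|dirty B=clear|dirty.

[1] after Left: loc=A A=dirty B=dirty
[2] after Suck: loc=A A=clear B=dirty
[3] after Suck: loc=A A=clear B=dirty
[4] after Left: loc=A A=clear B=dirty

loc=A A=clear B=dirty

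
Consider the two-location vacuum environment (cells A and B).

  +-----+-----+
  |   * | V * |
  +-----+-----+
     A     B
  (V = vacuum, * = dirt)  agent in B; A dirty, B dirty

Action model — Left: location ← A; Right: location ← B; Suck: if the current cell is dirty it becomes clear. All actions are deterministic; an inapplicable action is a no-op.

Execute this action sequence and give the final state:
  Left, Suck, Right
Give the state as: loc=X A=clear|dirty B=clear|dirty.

[1] after Left: loc=A A=dirty B=dirty
[2] after Suck: loc=A A=clear B=dirty
[3] after Right: loc=B A=clear B=dirty

loc=B A=clear B=dirty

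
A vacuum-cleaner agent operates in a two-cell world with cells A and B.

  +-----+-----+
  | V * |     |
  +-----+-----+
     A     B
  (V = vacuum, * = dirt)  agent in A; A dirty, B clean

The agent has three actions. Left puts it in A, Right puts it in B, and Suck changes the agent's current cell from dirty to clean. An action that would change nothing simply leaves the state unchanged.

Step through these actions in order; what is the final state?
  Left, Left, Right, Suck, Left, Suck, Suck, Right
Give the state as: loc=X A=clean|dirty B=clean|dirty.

loc=B A=clean B=clean

step 1/8 (Left): loc=A A=dirty B=clean
step 2/8 (Left): loc=A A=dirty B=clean
step 3/8 (Right): loc=B A=dirty B=clean
step 4/8 (Suck): loc=B A=dirty B=clean
step 5/8 (Left): loc=A A=dirty B=clean
step 6/8 (Suck): loc=A A=clean B=clean
step 7/8 (Suck): loc=A A=clean B=clean
step 8/8 (Right): loc=B A=clean B=clean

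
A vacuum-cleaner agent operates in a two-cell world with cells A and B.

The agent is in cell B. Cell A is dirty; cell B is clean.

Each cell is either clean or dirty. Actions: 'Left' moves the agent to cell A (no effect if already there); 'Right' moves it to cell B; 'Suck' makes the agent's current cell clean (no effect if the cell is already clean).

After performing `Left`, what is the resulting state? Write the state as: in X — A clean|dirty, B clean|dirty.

start: in B — A dirty, B clean
1. Left → in A — A dirty, B clean

in A — A dirty, B clean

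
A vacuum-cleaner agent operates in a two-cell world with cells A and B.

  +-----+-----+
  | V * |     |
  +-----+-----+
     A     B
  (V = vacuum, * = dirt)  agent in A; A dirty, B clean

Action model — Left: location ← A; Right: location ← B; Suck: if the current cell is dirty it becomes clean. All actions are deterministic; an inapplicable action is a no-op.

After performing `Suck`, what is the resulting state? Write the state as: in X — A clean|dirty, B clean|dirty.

start: in A — A dirty, B clean
[1] after Suck: in A — A clean, B clean

in A — A clean, B clean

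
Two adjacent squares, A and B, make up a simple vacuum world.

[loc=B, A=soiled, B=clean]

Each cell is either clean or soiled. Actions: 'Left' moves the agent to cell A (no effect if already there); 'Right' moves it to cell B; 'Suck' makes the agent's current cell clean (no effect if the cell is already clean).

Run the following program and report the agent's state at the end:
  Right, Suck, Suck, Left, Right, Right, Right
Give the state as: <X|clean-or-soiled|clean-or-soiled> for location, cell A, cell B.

<B|soiled|clean>

Right (#1): <B|soiled|clean>
Suck (#2): <B|soiled|clean>
Suck (#3): <B|soiled|clean>
Left (#4): <A|soiled|clean>
Right (#5): <B|soiled|clean>
Right (#6): <B|soiled|clean>
Right (#7): <B|soiled|clean>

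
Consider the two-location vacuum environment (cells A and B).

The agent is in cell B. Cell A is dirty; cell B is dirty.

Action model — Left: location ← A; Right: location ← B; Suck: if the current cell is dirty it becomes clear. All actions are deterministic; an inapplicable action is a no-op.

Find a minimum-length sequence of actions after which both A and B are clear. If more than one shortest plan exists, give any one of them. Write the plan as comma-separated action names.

1. Suck → (B; A:dirty, B:clear)
2. Left → (A; A:dirty, B:clear)
3. Suck → (A; A:clear, B:clear)
min 3: Suck B + move + Suck A

Suck, Left, Suck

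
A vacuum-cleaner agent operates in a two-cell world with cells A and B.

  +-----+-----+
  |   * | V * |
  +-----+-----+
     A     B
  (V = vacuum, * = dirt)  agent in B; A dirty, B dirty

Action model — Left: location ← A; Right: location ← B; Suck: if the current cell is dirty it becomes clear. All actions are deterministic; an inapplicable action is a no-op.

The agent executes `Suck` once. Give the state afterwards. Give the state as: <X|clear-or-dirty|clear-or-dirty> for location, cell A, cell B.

start: <B|dirty|dirty>
[1] after Suck: <B|dirty|clear>

<B|dirty|clear>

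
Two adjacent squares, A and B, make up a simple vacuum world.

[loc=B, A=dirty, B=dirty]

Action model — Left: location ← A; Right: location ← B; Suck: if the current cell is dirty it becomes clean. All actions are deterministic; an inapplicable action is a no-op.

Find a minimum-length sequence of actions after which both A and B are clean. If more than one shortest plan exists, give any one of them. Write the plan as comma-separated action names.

Suck, Left, Suck

t=1 Suck ⇒ loc=B A=dirty B=clean
t=2 Left ⇒ loc=A A=dirty B=clean
t=3 Suck ⇒ loc=A A=clean B=clean
min 3: Suck B + move + Suck A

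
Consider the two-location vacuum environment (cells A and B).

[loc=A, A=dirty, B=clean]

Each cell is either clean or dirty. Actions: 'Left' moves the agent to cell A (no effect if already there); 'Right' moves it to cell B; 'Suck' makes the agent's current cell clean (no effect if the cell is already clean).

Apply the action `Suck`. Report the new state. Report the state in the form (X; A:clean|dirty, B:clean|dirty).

start: (A; A:dirty, B:clean)
step 1/1 (Suck): (A; A:clean, B:clean)

(A; A:clean, B:clean)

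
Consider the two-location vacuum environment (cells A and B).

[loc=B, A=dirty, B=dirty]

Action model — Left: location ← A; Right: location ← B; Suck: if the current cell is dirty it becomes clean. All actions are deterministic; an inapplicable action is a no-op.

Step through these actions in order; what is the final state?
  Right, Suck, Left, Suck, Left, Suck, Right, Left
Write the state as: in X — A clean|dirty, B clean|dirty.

1. Right → in B — A dirty, B dirty
2. Suck → in B — A dirty, B clean
3. Left → in A — A dirty, B clean
4. Suck → in A — A clean, B clean
5. Left → in A — A clean, B clean
6. Suck → in A — A clean, B clean
7. Right → in B — A clean, B clean
8. Left → in A — A clean, B clean

in A — A clean, B clean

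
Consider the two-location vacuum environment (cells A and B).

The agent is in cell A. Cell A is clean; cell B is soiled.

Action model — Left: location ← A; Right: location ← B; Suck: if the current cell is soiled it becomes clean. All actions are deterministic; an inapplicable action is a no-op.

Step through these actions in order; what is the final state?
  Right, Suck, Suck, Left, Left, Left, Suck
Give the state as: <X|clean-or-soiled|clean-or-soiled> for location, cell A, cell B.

1) do Right; now <B|clean|soiled>
2) do Suck; now <B|clean|clean>
3) do Suck; now <B|clean|clean>
4) do Left; now <A|clean|clean>
5) do Left; now <A|clean|clean>
6) do Left; now <A|clean|clean>
7) do Suck; now <A|clean|clean>

<A|clean|clean>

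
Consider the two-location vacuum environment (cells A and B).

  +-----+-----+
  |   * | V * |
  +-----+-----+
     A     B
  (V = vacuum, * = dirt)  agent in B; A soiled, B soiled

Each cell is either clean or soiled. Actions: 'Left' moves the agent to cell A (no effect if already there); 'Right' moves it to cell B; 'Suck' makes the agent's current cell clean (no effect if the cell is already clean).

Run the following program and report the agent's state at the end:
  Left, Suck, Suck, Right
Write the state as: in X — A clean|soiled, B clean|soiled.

t=1 Left ⇒ in A — A soiled, B soiled
t=2 Suck ⇒ in A — A clean, B soiled
t=3 Suck ⇒ in A — A clean, B soiled
t=4 Right ⇒ in B — A clean, B soiled

in B — A clean, B soiled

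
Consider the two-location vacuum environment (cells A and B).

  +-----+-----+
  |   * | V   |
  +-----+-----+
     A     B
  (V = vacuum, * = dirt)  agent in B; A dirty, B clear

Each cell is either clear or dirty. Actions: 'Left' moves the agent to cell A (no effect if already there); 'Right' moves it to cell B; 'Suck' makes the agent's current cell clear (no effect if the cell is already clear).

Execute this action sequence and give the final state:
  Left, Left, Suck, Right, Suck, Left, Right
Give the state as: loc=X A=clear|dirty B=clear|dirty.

loc=B A=clear B=clear

t=1 Left ⇒ loc=A A=dirty B=clear
t=2 Left ⇒ loc=A A=dirty B=clear
t=3 Suck ⇒ loc=A A=clear B=clear
t=4 Right ⇒ loc=B A=clear B=clear
t=5 Suck ⇒ loc=B A=clear B=clear
t=6 Left ⇒ loc=A A=clear B=clear
t=7 Right ⇒ loc=B A=clear B=clear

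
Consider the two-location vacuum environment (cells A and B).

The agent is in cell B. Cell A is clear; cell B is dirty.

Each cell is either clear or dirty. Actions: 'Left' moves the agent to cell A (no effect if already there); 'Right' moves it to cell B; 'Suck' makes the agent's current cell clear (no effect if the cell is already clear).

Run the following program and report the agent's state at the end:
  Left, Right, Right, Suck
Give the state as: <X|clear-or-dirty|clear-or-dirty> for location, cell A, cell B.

<B|clear|clear>

Left (#1): <A|clear|dirty>
Right (#2): <B|clear|dirty>
Right (#3): <B|clear|dirty>
Suck (#4): <B|clear|clear>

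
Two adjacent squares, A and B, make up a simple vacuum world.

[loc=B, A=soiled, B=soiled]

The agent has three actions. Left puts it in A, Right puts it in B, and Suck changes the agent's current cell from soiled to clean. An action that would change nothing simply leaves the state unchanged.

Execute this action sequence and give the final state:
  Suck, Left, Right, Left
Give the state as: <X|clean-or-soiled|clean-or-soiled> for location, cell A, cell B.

<A|soiled|clean>

t=1 Suck ⇒ <B|soiled|clean>
t=2 Left ⇒ <A|soiled|clean>
t=3 Right ⇒ <B|soiled|clean>
t=4 Left ⇒ <A|soiled|clean>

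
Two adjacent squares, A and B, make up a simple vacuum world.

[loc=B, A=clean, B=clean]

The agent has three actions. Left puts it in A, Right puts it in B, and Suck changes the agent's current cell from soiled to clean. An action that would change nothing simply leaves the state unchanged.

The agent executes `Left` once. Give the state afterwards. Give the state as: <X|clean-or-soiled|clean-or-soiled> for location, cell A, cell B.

start: <B|clean|clean>
1. Left → <A|clean|clean>

<A|clean|clean>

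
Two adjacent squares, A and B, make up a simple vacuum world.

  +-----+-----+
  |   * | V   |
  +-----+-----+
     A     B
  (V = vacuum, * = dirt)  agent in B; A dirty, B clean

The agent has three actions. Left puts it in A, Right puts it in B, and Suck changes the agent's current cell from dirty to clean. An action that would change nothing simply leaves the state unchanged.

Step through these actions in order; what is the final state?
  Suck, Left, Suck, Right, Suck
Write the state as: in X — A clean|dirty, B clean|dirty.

in B — A clean, B clean

1) do Suck; now in B — A dirty, B clean
2) do Left; now in A — A dirty, B clean
3) do Suck; now in A — A clean, B clean
4) do Right; now in B — A clean, B clean
5) do Suck; now in B — A clean, B clean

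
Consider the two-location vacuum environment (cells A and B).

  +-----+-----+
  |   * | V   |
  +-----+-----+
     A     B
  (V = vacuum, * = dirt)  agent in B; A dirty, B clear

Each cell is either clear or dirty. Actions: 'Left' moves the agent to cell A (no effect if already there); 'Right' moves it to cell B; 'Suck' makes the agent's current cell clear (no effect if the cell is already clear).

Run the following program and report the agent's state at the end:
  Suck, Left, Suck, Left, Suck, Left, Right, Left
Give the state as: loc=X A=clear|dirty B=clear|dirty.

step 1/8 (Suck): loc=B A=dirty B=clear
step 2/8 (Left): loc=A A=dirty B=clear
step 3/8 (Suck): loc=A A=clear B=clear
step 4/8 (Left): loc=A A=clear B=clear
step 5/8 (Suck): loc=A A=clear B=clear
step 6/8 (Left): loc=A A=clear B=clear
step 7/8 (Right): loc=B A=clear B=clear
step 8/8 (Left): loc=A A=clear B=clear

loc=A A=clear B=clear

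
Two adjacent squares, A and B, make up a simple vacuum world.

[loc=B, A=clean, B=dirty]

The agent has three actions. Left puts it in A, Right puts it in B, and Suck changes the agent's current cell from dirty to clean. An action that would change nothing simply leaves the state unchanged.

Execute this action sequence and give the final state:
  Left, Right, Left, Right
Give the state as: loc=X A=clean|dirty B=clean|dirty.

Left (#1): loc=A A=clean B=dirty
Right (#2): loc=B A=clean B=dirty
Left (#3): loc=A A=clean B=dirty
Right (#4): loc=B A=clean B=dirty

loc=B A=clean B=dirty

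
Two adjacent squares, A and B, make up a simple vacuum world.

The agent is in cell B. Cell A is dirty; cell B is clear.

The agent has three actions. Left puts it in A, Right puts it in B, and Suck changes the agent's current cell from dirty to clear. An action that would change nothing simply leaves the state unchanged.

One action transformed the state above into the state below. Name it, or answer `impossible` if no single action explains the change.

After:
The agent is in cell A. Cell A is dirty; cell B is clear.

try  Left: <A|dirty|clear>  ← match
try Right: <B|dirty|clear>
try  Suck: <B|dirty|clear>

Left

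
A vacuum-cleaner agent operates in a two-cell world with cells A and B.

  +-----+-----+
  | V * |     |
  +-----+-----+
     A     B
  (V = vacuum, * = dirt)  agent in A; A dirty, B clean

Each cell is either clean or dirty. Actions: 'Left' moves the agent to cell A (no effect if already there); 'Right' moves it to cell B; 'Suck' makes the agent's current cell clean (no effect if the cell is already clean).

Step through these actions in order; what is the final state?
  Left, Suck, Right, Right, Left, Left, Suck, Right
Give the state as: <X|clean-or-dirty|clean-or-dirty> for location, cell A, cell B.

<B|clean|clean>

1) do Left; now <A|dirty|clean>
2) do Suck; now <A|clean|clean>
3) do Right; now <B|clean|clean>
4) do Right; now <B|clean|clean>
5) do Left; now <A|clean|clean>
6) do Left; now <A|clean|clean>
7) do Suck; now <A|clean|clean>
8) do Right; now <B|clean|clean>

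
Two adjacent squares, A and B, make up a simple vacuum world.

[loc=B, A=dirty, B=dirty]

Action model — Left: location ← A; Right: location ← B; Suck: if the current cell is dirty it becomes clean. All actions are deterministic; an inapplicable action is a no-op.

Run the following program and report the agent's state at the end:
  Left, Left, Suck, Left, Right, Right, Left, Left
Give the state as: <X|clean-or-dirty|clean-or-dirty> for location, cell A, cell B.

<A|clean|dirty>

t=1 Left ⇒ <A|dirty|dirty>
t=2 Left ⇒ <A|dirty|dirty>
t=3 Suck ⇒ <A|clean|dirty>
t=4 Left ⇒ <A|clean|dirty>
t=5 Right ⇒ <B|clean|dirty>
t=6 Right ⇒ <B|clean|dirty>
t=7 Left ⇒ <A|clean|dirty>
t=8 Left ⇒ <A|clean|dirty>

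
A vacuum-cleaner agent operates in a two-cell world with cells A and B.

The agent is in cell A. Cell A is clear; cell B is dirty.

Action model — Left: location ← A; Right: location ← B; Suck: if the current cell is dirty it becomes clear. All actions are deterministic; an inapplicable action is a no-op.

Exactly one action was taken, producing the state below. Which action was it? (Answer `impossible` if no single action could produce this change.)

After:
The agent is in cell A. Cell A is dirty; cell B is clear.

try  Left: loc=A A=clear B=dirty
try Right: loc=B A=clear B=dirty
try  Suck: loc=A A=clear B=dirty
no single action produces the after-state

impossible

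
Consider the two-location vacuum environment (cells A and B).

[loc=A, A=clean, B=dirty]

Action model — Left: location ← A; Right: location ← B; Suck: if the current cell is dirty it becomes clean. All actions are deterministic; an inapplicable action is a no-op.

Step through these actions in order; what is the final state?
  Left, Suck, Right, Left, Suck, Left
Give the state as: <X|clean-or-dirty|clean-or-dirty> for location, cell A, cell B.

[1] after Left: <A|clean|dirty>
[2] after Suck: <A|clean|dirty>
[3] after Right: <B|clean|dirty>
[4] after Left: <A|clean|dirty>
[5] after Suck: <A|clean|dirty>
[6] after Left: <A|clean|dirty>

<A|clean|dirty>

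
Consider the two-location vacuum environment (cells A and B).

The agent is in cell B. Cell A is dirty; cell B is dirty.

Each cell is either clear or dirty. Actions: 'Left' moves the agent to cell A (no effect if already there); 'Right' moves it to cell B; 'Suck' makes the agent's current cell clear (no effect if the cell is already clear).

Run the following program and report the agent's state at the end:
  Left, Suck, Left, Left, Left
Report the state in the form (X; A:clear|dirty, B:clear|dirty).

1. Left → (A; A:dirty, B:dirty)
2. Suck → (A; A:clear, B:dirty)
3. Left → (A; A:clear, B:dirty)
4. Left → (A; A:clear, B:dirty)
5. Left → (A; A:clear, B:dirty)

(A; A:clear, B:dirty)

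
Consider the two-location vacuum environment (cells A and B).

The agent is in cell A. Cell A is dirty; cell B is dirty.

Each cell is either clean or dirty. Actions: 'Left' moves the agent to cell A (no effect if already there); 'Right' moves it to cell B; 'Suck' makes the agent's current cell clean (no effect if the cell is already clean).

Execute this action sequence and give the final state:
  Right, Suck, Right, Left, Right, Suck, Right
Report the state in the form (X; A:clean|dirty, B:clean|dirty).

(B; A:dirty, B:clean)

Right (#1): (B; A:dirty, B:dirty)
Suck (#2): (B; A:dirty, B:clean)
Right (#3): (B; A:dirty, B:clean)
Left (#4): (A; A:dirty, B:clean)
Right (#5): (B; A:dirty, B:clean)
Suck (#6): (B; A:dirty, B:clean)
Right (#7): (B; A:dirty, B:clean)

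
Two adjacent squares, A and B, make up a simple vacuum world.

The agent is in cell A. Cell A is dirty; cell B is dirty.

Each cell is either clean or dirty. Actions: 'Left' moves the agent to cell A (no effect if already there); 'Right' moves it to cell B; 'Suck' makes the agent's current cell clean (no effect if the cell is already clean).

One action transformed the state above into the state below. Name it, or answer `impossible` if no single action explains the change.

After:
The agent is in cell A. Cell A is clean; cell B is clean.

impossible

try  Left: loc=A A=dirty B=dirty
try Right: loc=B A=dirty B=dirty
try  Suck: loc=A A=clean B=dirty
no single action produces the after-state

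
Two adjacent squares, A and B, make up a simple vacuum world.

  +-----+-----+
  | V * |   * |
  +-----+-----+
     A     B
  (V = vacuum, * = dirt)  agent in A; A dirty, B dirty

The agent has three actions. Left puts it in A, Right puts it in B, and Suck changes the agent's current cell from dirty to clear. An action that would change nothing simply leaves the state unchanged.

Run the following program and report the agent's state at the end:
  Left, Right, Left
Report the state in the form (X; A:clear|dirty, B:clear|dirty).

(A; A:dirty, B:dirty)

t=1 Left ⇒ (A; A:dirty, B:dirty)
t=2 Right ⇒ (B; A:dirty, B:dirty)
t=3 Left ⇒ (A; A:dirty, B:dirty)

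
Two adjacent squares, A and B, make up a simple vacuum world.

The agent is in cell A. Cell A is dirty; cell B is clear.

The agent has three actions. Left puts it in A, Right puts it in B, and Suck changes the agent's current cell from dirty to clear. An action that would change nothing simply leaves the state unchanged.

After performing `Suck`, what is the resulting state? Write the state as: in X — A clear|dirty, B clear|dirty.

start: in A — A dirty, B clear
[1] after Suck: in A — A clear, B clear

in A — A clear, B clear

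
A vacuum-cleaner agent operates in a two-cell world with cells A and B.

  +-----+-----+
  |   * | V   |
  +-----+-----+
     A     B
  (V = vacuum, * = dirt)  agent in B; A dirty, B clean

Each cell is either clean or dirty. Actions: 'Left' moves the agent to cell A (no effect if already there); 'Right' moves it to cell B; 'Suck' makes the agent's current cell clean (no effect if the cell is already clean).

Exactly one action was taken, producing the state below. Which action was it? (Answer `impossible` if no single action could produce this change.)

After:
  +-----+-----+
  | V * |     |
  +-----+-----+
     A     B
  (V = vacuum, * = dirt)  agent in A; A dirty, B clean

Left

try  Left: loc=A A=dirty B=clean  ← match
try Right: loc=B A=dirty B=clean
try  Suck: loc=B A=dirty B=clean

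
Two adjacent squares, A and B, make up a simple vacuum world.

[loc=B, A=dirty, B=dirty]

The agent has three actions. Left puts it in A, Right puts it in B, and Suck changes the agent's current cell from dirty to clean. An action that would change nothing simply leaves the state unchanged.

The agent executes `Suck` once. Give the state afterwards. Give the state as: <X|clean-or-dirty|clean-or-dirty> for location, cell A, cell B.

<B|dirty|clean>

start: <B|dirty|dirty>
1. Suck → <B|dirty|clean>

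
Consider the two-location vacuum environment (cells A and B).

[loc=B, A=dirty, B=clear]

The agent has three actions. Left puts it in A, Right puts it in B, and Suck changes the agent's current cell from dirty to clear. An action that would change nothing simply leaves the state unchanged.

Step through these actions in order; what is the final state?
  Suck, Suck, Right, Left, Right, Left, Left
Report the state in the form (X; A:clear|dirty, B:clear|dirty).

(A; A:dirty, B:clear)

1) do Suck; now (B; A:dirty, B:clear)
2) do Suck; now (B; A:dirty, B:clear)
3) do Right; now (B; A:dirty, B:clear)
4) do Left; now (A; A:dirty, B:clear)
5) do Right; now (B; A:dirty, B:clear)
6) do Left; now (A; A:dirty, B:clear)
7) do Left; now (A; A:dirty, B:clear)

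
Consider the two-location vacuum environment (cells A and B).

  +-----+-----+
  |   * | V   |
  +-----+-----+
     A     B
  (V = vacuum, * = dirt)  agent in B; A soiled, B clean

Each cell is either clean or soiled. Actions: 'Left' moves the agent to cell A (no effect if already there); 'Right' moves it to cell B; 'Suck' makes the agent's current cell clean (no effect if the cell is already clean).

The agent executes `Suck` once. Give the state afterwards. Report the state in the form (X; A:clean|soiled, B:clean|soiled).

(B; A:soiled, B:clean)

start: (B; A:soiled, B:clean)
Suck (#1): (B; A:soiled, B:clean)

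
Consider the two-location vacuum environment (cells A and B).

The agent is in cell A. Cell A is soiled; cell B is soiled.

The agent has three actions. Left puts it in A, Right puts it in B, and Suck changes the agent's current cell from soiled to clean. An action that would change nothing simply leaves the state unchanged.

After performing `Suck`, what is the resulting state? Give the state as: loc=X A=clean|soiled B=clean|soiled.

start: loc=A A=soiled B=soiled
step 1/1 (Suck): loc=A A=clean B=soiled

loc=A A=clean B=soiled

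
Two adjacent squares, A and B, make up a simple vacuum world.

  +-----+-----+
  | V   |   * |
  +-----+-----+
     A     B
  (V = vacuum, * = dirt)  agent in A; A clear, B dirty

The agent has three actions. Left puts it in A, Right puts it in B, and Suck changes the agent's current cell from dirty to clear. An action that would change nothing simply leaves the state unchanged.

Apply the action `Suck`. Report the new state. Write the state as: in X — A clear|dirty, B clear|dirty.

in A — A clear, B dirty

start: in A — A clear, B dirty
step 1/1 (Suck): in A — A clear, B dirty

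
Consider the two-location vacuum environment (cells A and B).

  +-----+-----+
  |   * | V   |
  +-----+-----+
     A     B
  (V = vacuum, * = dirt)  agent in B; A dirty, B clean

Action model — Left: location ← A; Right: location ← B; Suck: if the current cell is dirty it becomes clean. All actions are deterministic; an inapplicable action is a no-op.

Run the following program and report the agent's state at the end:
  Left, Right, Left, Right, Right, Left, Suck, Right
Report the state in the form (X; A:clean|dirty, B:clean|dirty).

1) do Left; now (A; A:dirty, B:clean)
2) do Right; now (B; A:dirty, B:clean)
3) do Left; now (A; A:dirty, B:clean)
4) do Right; now (B; A:dirty, B:clean)
5) do Right; now (B; A:dirty, B:clean)
6) do Left; now (A; A:dirty, B:clean)
7) do Suck; now (A; A:clean, B:clean)
8) do Right; now (B; A:clean, B:clean)

(B; A:clean, B:clean)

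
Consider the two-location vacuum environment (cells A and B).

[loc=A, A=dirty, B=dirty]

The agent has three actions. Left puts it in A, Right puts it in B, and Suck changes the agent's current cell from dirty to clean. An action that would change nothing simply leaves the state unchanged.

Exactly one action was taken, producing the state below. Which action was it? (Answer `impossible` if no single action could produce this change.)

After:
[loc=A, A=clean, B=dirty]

try  Left: in A — A dirty, B dirty
try Right: in B — A dirty, B dirty
try  Suck: in A — A clean, B dirty  ← match

Suck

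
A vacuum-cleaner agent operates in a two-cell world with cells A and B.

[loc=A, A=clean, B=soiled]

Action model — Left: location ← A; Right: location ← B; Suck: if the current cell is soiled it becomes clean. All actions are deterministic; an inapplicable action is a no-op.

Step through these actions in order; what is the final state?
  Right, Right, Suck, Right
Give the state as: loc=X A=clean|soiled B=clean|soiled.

loc=B A=clean B=clean

[1] after Right: loc=B A=clean B=soiled
[2] after Right: loc=B A=clean B=soiled
[3] after Suck: loc=B A=clean B=clean
[4] after Right: loc=B A=clean B=clean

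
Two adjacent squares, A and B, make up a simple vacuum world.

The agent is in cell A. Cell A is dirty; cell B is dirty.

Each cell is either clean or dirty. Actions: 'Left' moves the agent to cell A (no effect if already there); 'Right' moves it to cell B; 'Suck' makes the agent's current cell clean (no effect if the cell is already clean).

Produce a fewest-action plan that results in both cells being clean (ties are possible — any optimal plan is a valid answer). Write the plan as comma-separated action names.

[1] after Suck: (A; A:clean, B:dirty)
[2] after Right: (B; A:clean, B:dirty)
[3] after Suck: (B; A:clean, B:clean)
min 3: Suck A + move + Suck B

Suck, Right, Suck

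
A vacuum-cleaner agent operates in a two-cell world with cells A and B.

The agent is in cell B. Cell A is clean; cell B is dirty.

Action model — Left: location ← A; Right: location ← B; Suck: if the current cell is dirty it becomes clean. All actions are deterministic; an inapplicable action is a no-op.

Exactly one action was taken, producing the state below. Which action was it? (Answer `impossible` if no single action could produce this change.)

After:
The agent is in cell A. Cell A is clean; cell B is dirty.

try  Left: loc=A A=clean B=dirty  ← match
try Right: loc=B A=clean B=dirty
try  Suck: loc=B A=clean B=clean

Left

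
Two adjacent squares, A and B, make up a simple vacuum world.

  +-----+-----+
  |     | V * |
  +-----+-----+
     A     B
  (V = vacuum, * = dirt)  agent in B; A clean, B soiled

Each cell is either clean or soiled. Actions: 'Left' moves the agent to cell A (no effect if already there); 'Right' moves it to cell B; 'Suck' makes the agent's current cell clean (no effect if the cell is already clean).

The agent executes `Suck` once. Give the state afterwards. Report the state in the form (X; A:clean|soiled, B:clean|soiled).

start: (B; A:clean, B:soiled)
1. Suck → (B; A:clean, B:clean)

(B; A:clean, B:clean)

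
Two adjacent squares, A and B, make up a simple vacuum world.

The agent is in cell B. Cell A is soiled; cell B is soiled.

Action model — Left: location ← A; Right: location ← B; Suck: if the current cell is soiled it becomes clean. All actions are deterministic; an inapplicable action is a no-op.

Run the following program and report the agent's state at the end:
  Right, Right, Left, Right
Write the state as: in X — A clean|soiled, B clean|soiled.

in B — A soiled, B soiled

t=1 Right ⇒ in B — A soiled, B soiled
t=2 Right ⇒ in B — A soiled, B soiled
t=3 Left ⇒ in A — A soiled, B soiled
t=4 Right ⇒ in B — A soiled, B soiled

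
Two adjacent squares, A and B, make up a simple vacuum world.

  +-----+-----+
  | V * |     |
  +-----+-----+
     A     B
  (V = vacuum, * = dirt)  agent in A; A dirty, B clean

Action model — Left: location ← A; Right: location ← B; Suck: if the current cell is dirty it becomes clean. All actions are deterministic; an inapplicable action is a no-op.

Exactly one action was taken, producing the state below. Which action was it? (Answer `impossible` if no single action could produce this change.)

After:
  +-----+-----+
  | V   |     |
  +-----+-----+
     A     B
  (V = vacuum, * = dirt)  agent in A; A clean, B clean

try  Left: (A; A:dirty, B:clean)
try Right: (B; A:dirty, B:clean)
try  Suck: (A; A:clean, B:clean)  ← match

Suck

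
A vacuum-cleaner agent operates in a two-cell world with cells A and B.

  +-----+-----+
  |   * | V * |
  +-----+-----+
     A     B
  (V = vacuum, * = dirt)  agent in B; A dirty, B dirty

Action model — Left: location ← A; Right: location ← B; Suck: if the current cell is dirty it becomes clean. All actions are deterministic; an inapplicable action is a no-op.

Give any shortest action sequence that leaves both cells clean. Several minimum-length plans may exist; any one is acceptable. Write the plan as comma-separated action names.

Suck, Left, Suck

step 1/3 (Suck): in B — A dirty, B clean
step 2/3 (Left): in A — A dirty, B clean
step 3/3 (Suck): in A — A clean, B clean
min 3: Suck B + move + Suck A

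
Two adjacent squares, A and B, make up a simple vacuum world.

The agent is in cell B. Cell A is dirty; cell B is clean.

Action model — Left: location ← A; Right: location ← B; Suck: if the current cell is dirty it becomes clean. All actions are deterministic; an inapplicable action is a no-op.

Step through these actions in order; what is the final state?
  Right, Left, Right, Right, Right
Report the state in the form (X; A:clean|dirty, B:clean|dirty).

(B; A:dirty, B:clean)

Right (#1): (B; A:dirty, B:clean)
Left (#2): (A; A:dirty, B:clean)
Right (#3): (B; A:dirty, B:clean)
Right (#4): (B; A:dirty, B:clean)
Right (#5): (B; A:dirty, B:clean)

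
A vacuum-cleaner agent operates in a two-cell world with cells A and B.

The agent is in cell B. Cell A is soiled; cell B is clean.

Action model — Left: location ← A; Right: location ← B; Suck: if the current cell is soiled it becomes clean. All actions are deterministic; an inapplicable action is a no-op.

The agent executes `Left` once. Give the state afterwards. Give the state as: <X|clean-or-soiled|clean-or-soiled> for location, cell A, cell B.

start: <B|soiled|clean>
1. Left → <A|soiled|clean>

<A|soiled|clean>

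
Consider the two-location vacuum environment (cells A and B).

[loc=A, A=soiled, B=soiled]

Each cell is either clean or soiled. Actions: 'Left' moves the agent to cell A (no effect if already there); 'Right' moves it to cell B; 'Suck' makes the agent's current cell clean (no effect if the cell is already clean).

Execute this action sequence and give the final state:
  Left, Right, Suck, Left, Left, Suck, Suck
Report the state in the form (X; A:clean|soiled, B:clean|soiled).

[1] after Left: (A; A:soiled, B:soiled)
[2] after Right: (B; A:soiled, B:soiled)
[3] after Suck: (B; A:soiled, B:clean)
[4] after Left: (A; A:soiled, B:clean)
[5] after Left: (A; A:soiled, B:clean)
[6] after Suck: (A; A:clean, B:clean)
[7] after Suck: (A; A:clean, B:clean)

(A; A:clean, B:clean)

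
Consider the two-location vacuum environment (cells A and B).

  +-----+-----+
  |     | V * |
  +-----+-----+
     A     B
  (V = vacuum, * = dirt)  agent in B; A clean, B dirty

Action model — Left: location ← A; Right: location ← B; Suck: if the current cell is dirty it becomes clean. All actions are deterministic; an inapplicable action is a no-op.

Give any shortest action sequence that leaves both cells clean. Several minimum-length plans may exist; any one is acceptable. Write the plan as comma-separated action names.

Suck

step 1/1 (Suck): in B — A clean, B clean
min 1: B is dirty, one Suck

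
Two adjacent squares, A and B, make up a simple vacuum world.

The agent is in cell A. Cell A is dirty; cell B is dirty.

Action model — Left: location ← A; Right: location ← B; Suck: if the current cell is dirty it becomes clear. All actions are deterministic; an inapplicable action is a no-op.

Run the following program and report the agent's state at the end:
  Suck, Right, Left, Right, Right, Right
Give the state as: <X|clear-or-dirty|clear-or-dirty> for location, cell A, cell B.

1. Suck → <A|clear|dirty>
2. Right → <B|clear|dirty>
3. Left → <A|clear|dirty>
4. Right → <B|clear|dirty>
5. Right → <B|clear|dirty>
6. Right → <B|clear|dirty>

<B|clear|dirty>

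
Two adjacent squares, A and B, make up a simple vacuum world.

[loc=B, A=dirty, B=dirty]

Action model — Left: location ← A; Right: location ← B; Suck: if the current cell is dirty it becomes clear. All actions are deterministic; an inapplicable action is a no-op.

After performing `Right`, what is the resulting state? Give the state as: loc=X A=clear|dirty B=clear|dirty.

loc=B A=dirty B=dirty

start: loc=B A=dirty B=dirty
1) do Right; now loc=B A=dirty B=dirty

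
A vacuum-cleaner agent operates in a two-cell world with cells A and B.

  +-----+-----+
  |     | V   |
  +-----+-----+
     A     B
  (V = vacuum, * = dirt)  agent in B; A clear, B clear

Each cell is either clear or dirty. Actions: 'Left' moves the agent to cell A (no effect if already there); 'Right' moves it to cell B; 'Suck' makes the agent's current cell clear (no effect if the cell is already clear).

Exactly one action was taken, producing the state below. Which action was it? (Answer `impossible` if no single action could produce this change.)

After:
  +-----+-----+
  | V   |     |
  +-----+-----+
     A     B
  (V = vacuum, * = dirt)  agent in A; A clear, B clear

Left

try  Left: (A; A:clear, B:clear)  ← match
try Right: (B; A:clear, B:clear)
try  Suck: (B; A:clear, B:clear)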